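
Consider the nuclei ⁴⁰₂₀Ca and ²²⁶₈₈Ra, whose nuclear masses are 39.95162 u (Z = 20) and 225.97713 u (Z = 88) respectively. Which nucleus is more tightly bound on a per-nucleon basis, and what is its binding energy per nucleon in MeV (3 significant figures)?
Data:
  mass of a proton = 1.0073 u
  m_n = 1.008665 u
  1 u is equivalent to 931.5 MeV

⁴⁰₂₀Ca: Σm = 20(1.0073) + 20(1.008665) = 40.319300 u; Δm = 0.367680 u; E_B = 342.49 MeV; E_B/A = 8.562 MeV
²²⁶₈₈Ra: Σm = 88(1.0073) + 138(1.008665) = 227.838170 u; Δm = 1.861040 u; E_B = 1733.6 MeV; E_B/A = 7.671 MeV
⁴⁰₂₀Ca has the higher binding energy per nucleon, so it is the more tightly bound nucleus.

⁴⁰₂₀Ca; 8.56 MeV/nucleon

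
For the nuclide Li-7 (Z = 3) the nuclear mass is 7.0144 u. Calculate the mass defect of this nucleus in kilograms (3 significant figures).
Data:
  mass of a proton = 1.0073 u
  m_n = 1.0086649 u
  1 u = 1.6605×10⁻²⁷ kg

Total constituent mass: 3 × 1.0073 + 4 × 1.0086649 = 7.0565596 u
Mass defect Δm = 7.0565596 − 7.0144 = 0.0421596 u
In SI units: 0.0421596 u × 1.6605×10⁻²⁷ kg/u = 7.0006e-29 kg

7.00e-29 kg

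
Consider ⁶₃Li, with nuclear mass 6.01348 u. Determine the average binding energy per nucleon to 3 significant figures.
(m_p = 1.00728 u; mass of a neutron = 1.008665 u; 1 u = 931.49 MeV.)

Mass of separated nucleons = 3(1.00728) + 3(1.008665) = 3.02184 + 3.025995 = 6.047835 u
The mass defect is 6.047835 − 6.01348 = 0.034355 u.
Converting to energy: 0.034355 u × 931.49 MeV/u = 32.0013 MeV
BE/A = 32.0013 MeV / 6 = 5.334 MeV/nucleon

5.33 MeV/nucleon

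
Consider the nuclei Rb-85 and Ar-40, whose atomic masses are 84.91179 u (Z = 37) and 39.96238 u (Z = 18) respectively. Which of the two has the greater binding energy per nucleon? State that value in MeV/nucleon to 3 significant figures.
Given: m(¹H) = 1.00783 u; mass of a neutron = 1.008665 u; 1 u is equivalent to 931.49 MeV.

Rb-85; 8.70 MeV/nucleon

Rb-85: Σm = 37(1.00783) + 48(1.008665) = 85.705630 u; Δm = 0.793840 u; E_B = 739.45 MeV; E_B/A = 8.699 MeV
Ar-40: Σm = 18(1.00783) + 22(1.008665) = 40.331570 u; Δm = 0.369190 u; E_B = 343.897 MeV; E_B/A = 8.597 MeV
Rb-85 has the higher binding energy per nucleon, so it is the more tightly bound nucleus.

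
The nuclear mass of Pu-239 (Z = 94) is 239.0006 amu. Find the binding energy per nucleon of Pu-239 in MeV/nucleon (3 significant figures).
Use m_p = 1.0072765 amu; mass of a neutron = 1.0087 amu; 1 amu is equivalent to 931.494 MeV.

The nucleus contains 94 protons and 239 − 94 = 145 neutrons.
Mass of separated nucleons = 94(1.0072765) + 145(1.0087) = 94.6839910 + 146.2615 = 240.9454910 amu
The mass defect is 240.9454910 − 239.0006 = 1.9448910 amu.
Binding energy = Δm·c² = 1.9448910 × 931.494 MeV/amu = 1811.65 MeV
Per nucleon: 1811.65 / 239 = 7.580 MeV

7.58 MeV/nucleon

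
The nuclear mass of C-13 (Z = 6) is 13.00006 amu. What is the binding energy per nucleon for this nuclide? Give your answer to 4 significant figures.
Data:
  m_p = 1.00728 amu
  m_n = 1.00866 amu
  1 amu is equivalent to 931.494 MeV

7.469 MeV/nucleon

Z = 6, so N = A − Z = 13 − 6 = 7.
Total constituent mass: 6 × 1.00728 + 7 × 1.00866 = 13.10430 amu
The mass defect is 13.10430 − 13.00006 = 0.10424 amu.
Converting to energy: 0.10424 amu × 931.494 MeV/amu = 97.0989 MeV
BE/A = 97.0989 MeV / 13 = 7.469 MeV/nucleon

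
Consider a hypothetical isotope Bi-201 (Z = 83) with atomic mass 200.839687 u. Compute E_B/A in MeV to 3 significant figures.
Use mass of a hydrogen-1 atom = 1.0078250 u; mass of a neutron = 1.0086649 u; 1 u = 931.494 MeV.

8.49 MeV/nucleon

Σm = 83·m(¹H) + 118·m_n = 83.6494750 + 119.0224582 = 202.6719332 u
The mass defect is 202.6719332 − 200.839687 = 1.8322462 u.
Converting to energy: 1.8322462 u × 931.494 MeV/u = 1706.73 MeV
BE/A = 1706.73 MeV / 201 = 8.491 MeV/nucleon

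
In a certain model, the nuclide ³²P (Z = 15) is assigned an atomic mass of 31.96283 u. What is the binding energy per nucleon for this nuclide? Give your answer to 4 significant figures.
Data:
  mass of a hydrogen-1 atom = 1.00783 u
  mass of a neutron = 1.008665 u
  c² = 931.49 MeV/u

Z = 15, so N = A − Z = 32 − 15 = 17.
Σm = 15·m(¹H) + 17·m_n = 15.11745 + 17.147305 = 32.264755 u
Δm = 32.264755 − 31.96283 = 0.301925 u
Converting to energy: 0.301925 u × 931.49 MeV/u = 281.240 MeV
Dividing by A = 32 gives 8.789 MeV per nucleon.

8.789 MeV/nucleon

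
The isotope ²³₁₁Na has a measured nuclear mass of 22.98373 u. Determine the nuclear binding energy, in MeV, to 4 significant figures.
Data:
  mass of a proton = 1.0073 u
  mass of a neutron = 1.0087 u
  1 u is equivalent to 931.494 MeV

187.2 MeV

Z = 11, so N = A − Z = 23 − 11 = 12.
Mass of separated nucleons = 11(1.0073) + 12(1.0087) = 11.0803 + 12.1044 = 23.1847 u
The mass defect is 23.1847 − 22.98373 = 0.20097 u.
E_B = 0.20097 × 931.494 = 187.202 MeV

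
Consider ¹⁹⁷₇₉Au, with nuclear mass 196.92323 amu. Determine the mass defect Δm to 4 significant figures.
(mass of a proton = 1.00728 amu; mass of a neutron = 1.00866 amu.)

1.674 amu

The nucleus contains 79 protons and 197 − 79 = 118 neutrons.
Mass of separated nucleons = 79(1.00728) + 118(1.00866) = 79.57512 + 119.02188 = 198.59700 amu
The mass defect is 198.59700 − 196.92323 = 1.67377 amu.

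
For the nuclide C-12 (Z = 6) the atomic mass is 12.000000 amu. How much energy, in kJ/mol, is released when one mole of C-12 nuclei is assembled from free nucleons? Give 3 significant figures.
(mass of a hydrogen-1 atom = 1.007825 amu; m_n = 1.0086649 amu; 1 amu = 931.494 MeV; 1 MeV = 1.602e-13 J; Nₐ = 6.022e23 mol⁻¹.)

8.89e+09 kJ/mol

With 6 protons and 6 neutrons (A = 12):
Mass of separated nucleons = 6(1.007825) + 6(1.0086649) = 6.046950 + 6.0519894 = 12.0989394 amu
The mass defect is 12.0989394 − 12.000000 = 0.0989394 amu.
E_B = 0.0989394 × 931.494 = 92.1615 MeV
Per nucleus in joules: 92.1615 MeV × 1.602e-13 J/MeV = 1.4764e-11 J
Per mole: 1.4764e-11 J × 6.022e23 mol⁻¹ = 8.8909e+12 J/mol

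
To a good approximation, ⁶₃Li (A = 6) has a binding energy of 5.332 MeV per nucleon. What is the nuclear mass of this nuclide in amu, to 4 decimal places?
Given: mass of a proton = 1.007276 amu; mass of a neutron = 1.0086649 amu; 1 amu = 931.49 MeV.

6.0135 amu

Total binding energy = 6 × 5.332 = 31.992 MeV
Mass defect = 31.992 MeV / (931.49 MeV/amu) = 0.034345 amu
Constituent mass = 3(1.007276) + 3(1.0086649) = 6.0478227 amu
Nuclear mass = 6.0478227 − 0.034345 = 6.0134777 amu ≈ 6.0135 amu (to 4 decimal places)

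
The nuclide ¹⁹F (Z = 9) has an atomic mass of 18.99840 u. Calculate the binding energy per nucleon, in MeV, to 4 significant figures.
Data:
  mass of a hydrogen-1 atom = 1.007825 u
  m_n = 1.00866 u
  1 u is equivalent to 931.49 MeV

With 9 protons and 10 neutrons (A = 19):
Mass of separated nucleons = 9(1.007825) + 10(1.00866) = 9.070425 + 10.08660 = 19.157025 u
Mass defect Δm = 19.157025 − 18.99840 = 0.158625 u
Converting to energy: 0.158625 u × 931.49 MeV/u = 147.758 MeV
Per nucleon: 147.758 / 19 = 7.777 MeV

7.777 MeV/nucleon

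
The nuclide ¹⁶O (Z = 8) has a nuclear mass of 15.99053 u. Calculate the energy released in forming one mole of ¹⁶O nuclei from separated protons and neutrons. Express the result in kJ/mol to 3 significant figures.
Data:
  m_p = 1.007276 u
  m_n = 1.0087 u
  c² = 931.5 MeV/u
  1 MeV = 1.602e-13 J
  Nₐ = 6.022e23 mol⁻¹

Z = 8, so N = A − Z = 16 − 8 = 8.
Mass of separated nucleons = 8(1.007276) + 8(1.0087) = 8.058208 + 8.0696 = 16.127808 u
Mass defect Δm = 16.127808 − 15.99053 = 0.137278 u
E_B = 0.137278 × 931.5 = 127.874 MeV
Per nucleus in joules: 127.874 MeV × 1.602e-13 J/MeV = 2.0485e-11 J
Per mole: 2.0485e-11 J × 6.022e23 mol⁻¹ = 1.2336e+13 J/mol

1.23e+10 kJ/mol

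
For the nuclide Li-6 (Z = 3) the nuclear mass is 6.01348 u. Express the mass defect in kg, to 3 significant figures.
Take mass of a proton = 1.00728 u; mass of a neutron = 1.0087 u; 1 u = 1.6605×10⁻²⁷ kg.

With 3 protons and 3 neutrons (A = 6):
Mass of separated nucleons = 3(1.00728) + 3(1.0087) = 3.02184 + 3.0261 = 6.04794 u
The mass defect is 6.04794 − 6.01348 = 0.03446 u.
In SI units: 0.03446 u × 1.6605×10⁻²⁷ kg/u = 5.7221e-29 kg

5.72e-29 kg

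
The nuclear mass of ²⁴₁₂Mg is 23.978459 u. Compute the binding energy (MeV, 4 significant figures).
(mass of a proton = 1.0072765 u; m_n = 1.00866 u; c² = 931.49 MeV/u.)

With 12 protons and 12 neutrons (A = 24):
Σm = 12·m_p + 12·m_n = 12.0873180 + 12.10392 = 24.1912380 u
Δm = 24.1912380 − 23.978459 = 0.2127790 u
Converting to energy: 0.2127790 u × 931.49 MeV/u = 198.202 MeV

198.2 MeV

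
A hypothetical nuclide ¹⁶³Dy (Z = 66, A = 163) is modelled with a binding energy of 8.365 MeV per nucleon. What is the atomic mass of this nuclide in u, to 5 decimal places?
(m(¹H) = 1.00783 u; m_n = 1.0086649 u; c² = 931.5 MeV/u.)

Total binding energy = 163 × 8.365 = 1363.495 MeV
Mass defect = 1363.495 MeV / (931.5 MeV/u) = 1.4637627 u
Constituent mass = 66(1.00783) + 97(1.0086649) = 164.3572753 u
Atomic mass = 164.3572753 − 1.4637627 = 162.8935126 u ≈ 162.89351 u (to 5 decimal places)

162.89351 u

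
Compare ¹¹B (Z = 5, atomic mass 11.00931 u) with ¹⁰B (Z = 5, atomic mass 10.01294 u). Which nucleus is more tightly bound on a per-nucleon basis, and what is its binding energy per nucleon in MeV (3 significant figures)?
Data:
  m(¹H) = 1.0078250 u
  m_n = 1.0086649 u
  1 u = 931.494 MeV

¹¹B; 6.93 MeV/nucleon

¹¹B: Σm = 5(1.0078250) + 6(1.0086649) = 11.0911144 u; Δm = 0.0818044 u; E_B = 76.200 MeV; E_B/A = 6.927 MeV
¹⁰B: Σm = 5(1.0078250) + 5(1.0086649) = 10.0824495 u; Δm = 0.0695095 u; E_B = 64.748 MeV; E_B/A = 6.4748 MeV
¹¹B has the higher binding energy per nucleon, so it is the more tightly bound nucleus.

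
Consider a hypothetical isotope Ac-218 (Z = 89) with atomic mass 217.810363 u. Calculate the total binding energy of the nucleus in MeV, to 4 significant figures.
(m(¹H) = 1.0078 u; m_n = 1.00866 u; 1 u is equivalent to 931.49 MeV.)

1864 MeV

Mass of separated nucleons = 89(1.0078) + 129(1.00866) = 89.6942 + 130.11714 = 219.81134 u
Mass defect Δm = 219.81134 − 217.810363 = 2.000977 u
Converting to energy: 2.000977 u × 931.49 MeV/u = 1863.89 MeV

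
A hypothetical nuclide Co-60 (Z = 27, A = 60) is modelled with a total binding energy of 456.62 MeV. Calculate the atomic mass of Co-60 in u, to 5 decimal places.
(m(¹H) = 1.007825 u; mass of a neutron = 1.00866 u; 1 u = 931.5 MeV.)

60.00686 u

Mass defect = 456.62 MeV / (931.5 MeV/u) = 0.4901986 u
Constituent mass = 27(1.007825) + 33(1.00866) = 60.497055 u
Atomic mass = 60.497055 − 0.4901986 = 60.0068564 u ≈ 60.00686 u (to 5 decimal places)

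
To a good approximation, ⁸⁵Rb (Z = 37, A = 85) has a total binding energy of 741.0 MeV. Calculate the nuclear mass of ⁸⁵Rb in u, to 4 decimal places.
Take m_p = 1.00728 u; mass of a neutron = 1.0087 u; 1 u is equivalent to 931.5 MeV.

Mass defect = 741.0 MeV / (931.5 MeV/u) = 0.795491 u
Constituent mass = 37(1.00728) + 48(1.0087) = 85.68696 u
Nuclear mass = 85.68696 − 0.795491 = 84.891469 u ≈ 84.8915 u (to 4 decimal places)

84.8915 u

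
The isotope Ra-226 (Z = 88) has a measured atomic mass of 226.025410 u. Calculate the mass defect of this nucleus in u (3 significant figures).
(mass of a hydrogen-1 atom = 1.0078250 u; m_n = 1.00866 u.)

Z = 88, so N = A − Z = 226 − 88 = 138.
Mass of separated nucleons = 88(1.0078250) + 138(1.00866) = 88.6886000 + 139.19508 = 227.8836800 u
The mass defect is 227.8836800 − 226.025410 = 1.8582700 u.

1.86 u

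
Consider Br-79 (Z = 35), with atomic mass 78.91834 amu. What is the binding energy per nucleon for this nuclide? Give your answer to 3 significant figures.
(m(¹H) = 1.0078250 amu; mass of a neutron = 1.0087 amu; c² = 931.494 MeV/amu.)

8.71 MeV/nucleon

Σm = 35·m(¹H) + 44·m_n = 35.2738750 + 44.3828 = 79.6566750 amu
Δm = 79.6566750 − 78.91834 = 0.7383350 amu
Converting to energy: 0.7383350 amu × 931.494 MeV/amu = 687.755 MeV
Per nucleon: 687.755 / 79 = 8.706 MeV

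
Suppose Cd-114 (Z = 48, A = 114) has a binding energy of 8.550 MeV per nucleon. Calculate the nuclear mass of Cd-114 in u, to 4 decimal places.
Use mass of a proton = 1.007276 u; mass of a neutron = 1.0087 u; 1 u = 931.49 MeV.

113.8771 u

Total binding energy = 114 × 8.550 = 974.700 MeV
Mass defect = 974.700 MeV / (931.49 MeV/u) = 1.046388 u
Constituent mass = 48(1.007276) + 66(1.0087) = 114.923448 u
Nuclear mass = 114.923448 − 1.046388 = 113.877060 u ≈ 113.8771 u (to 4 decimal places)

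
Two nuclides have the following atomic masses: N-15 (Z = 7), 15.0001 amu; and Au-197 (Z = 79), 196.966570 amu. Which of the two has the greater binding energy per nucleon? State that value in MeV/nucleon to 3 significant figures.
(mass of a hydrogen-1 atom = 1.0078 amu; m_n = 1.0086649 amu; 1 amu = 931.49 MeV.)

N-15: Σm = 7(1.0078) + 8(1.0086649) = 15.1239192 amu; Δm = 0.1238192 amu; E_B = 115.34 MeV; E_B/A = 7.689 MeV
Au-197: Σm = 79(1.0078) + 118(1.0086649) = 198.6386582 amu; Δm = 1.6720882 amu; E_B = 1557.5 MeV; E_B/A = 7.906 MeV
Au-197 has the higher binding energy per nucleon, so it is the more tightly bound nucleus.

Au-197; 7.91 MeV/nucleon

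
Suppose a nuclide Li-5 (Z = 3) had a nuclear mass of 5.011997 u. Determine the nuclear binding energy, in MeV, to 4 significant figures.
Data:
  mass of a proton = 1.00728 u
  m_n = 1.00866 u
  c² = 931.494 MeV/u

Σm = 3·m_p + 2·m_n = 3.02184 + 2.01732 = 5.03916 u
The mass defect is 5.03916 − 5.011997 = 0.027163 u.
Binding energy = Δm·c² = 0.027163 × 931.494 MeV/u = 25.3022 MeV

25.30 MeV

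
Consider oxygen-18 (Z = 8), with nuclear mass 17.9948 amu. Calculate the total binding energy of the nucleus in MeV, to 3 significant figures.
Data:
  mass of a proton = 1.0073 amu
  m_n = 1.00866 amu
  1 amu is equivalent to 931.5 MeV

140 MeV

The nucleus contains 8 protons and 18 − 8 = 10 neutrons.
Σm = 8·m_p + 10·m_n = 8.0584 + 10.08660 = 18.14500 amu
The mass defect is 18.14500 − 17.9948 = 0.15020 amu.
Converting to energy: 0.15020 amu × 931.5 MeV/amu = 139.911 MeV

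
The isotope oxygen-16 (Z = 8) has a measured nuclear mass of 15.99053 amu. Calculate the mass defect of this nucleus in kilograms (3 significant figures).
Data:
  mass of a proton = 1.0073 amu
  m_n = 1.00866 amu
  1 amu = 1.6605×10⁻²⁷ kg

2.28e-28 kg

Z = 8, so N = A − Z = 16 − 8 = 8.
Total constituent mass: 8 × 1.0073 + 8 × 1.00866 = 16.12768 amu
Mass defect Δm = 16.12768 − 15.99053 = 0.13715 amu
In SI units: 0.13715 amu × 1.6605×10⁻²⁷ kg/amu = 2.2774e-28 kg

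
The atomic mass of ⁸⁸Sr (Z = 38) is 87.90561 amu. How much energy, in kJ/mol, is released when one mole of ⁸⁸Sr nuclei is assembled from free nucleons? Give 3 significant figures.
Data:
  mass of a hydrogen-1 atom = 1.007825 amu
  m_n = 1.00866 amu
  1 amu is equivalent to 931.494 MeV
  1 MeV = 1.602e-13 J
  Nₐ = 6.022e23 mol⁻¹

7.41e+10 kJ/mol

Total constituent mass: 38 × 1.007825 + 50 × 1.00866 = 88.730350 amu
Mass defect Δm = 88.730350 − 87.90561 = 0.824740 amu
Converting to energy: 0.824740 amu × 931.494 MeV/amu = 768.240 MeV
Per nucleus in joules: 768.240 MeV × 1.602e-13 J/MeV = 1.2307e-10 J
Per mole: 1.2307e-10 J × 6.022e23 mol⁻¹ = 7.4113e+13 J/mol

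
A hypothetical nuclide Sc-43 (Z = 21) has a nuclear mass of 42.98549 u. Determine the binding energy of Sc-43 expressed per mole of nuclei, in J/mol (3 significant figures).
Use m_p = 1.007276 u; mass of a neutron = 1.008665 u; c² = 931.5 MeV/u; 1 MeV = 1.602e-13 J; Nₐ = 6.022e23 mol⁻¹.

3.22e+13 J/mol

The nucleus contains 21 protons and 43 − 21 = 22 neutrons.
Mass of separated nucleons = 21(1.007276) + 22(1.008665) = 21.152796 + 22.190630 = 43.343426 u
Mass defect Δm = 43.343426 − 42.98549 = 0.357936 u
Binding energy = Δm·c² = 0.357936 × 931.5 MeV/u = 333.417 MeV
Per nucleus in joules: 333.417 MeV × 1.602e-13 J/MeV = 5.3413e-11 J
Per mole: 5.3413e-11 J × 6.022e23 mol⁻¹ = 3.2165e+13 J/mol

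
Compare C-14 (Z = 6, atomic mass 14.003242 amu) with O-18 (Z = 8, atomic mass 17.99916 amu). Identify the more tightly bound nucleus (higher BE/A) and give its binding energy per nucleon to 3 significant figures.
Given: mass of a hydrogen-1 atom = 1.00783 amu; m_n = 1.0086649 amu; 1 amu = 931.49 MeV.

O-18; 7.77 MeV/nucleon

C-14: Σm = 6(1.00783) + 8(1.0086649) = 14.1162992 amu; Δm = 0.1130572 amu; E_B = 105.31 MeV; E_B/A = 7.522 MeV
O-18: Σm = 8(1.00783) + 10(1.0086649) = 18.1492890 amu; Δm = 0.1501290 amu; E_B = 139.84 MeV; E_B/A = 7.769 MeV
O-18 has the higher binding energy per nucleon, so it is the more tightly bound nucleus.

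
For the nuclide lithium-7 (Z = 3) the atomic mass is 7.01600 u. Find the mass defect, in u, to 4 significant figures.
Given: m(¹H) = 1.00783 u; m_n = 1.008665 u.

Z = 3, so N = A − Z = 7 − 3 = 4.
Total constituent mass: 3 × 1.00783 + 4 × 1.008665 = 7.058150 u
The mass defect is 7.058150 − 7.01600 = 0.042150 u.

0.04215 u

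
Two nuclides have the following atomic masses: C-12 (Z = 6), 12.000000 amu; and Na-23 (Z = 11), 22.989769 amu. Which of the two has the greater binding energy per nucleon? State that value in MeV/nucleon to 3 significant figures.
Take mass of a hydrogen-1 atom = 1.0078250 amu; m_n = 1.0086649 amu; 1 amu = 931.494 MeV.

Na-23; 8.11 MeV/nucleon

C-12: Σm = 6(1.0078250) + 6(1.0086649) = 12.0989394 amu; Δm = 0.0989394 amu; E_B = 92.161 MeV; E_B/A = 7.680 MeV
Na-23: Σm = 11(1.0078250) + 12(1.0086649) = 23.1900538 amu; Δm = 0.2002848 amu; E_B = 186.56 MeV; E_B/A = 8.111 MeV
Na-23 has the higher binding energy per nucleon, so it is the more tightly bound nucleus.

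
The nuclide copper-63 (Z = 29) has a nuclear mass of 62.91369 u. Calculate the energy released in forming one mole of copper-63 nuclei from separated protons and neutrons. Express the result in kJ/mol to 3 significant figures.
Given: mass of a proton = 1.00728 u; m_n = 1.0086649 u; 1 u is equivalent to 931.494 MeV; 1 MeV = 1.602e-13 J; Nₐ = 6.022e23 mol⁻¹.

The nucleus contains 29 protons and 63 − 29 = 34 neutrons.
Mass of separated nucleons = 29(1.00728) + 34(1.0086649) = 29.21112 + 34.2946066 = 63.5057266 u
Δm = 63.5057266 − 62.91369 = 0.5920366 u
E_B = 0.5920366 × 931.494 = 551.479 MeV
Per nucleus in joules: 551.479 MeV × 1.602e-13 J/MeV = 8.8347e-11 J
Per mole: 8.8347e-11 J × 6.022e23 mol⁻¹ = 5.3203e+13 J/mol

5.32e+10 kJ/mol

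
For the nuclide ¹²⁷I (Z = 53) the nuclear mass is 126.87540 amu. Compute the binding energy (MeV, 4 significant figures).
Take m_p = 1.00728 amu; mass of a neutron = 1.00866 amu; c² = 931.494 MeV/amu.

With 53 protons and 74 neutrons (A = 127):
Mass of separated nucleons = 53(1.00728) + 74(1.00866) = 53.38584 + 74.64084 = 128.02668 amu
Mass defect Δm = 128.02668 − 126.87540 = 1.15128 amu
Binding energy = Δm·c² = 1.15128 × 931.494 MeV/amu = 1072.41 MeV

1072 MeV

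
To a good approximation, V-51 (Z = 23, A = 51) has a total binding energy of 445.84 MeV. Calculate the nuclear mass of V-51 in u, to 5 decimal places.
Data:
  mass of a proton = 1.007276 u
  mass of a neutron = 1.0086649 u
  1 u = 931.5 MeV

50.93134 u

Mass defect = 445.84 MeV / (931.5 MeV/u) = 0.4786259 u
Constituent mass = 23(1.007276) + 28(1.0086649) = 51.4099652 u
Nuclear mass = 51.4099652 − 0.4786259 = 50.9313393 u ≈ 50.93134 u (to 5 decimal places)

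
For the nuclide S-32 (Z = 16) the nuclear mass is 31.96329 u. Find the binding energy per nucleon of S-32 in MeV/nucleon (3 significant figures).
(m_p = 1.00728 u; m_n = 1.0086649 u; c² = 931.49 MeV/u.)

Total constituent mass: 16 × 1.00728 + 16 × 1.0086649 = 32.2551184 u
Mass defect Δm = 32.2551184 − 31.96329 = 0.2918284 u
Converting to energy: 0.2918284 u × 931.49 MeV/u = 271.8352 MeV
Per nucleon: 271.8352 / 32 = 8.4949 MeV

8.49 MeV/nucleon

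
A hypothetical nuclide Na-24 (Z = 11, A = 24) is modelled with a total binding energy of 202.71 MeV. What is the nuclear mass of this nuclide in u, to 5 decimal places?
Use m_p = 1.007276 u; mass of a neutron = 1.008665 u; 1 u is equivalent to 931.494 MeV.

23.97506 u

Mass defect = 202.71 MeV / (931.494 MeV/u) = 0.2176181 u
Constituent mass = 11(1.007276) + 13(1.008665) = 24.192681 u
Nuclear mass = 24.192681 − 0.2176181 = 23.9750629 u ≈ 23.97506 u (to 5 decimal places)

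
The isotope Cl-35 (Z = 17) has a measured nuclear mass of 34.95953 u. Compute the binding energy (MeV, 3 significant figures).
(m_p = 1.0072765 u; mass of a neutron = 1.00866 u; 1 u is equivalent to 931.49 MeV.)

298 MeV

The nucleus contains 17 protons and 35 − 17 = 18 neutrons.
Σm = 17·m_p + 18·m_n = 17.1237005 + 18.15588 = 35.2795805 u
Δm = 35.2795805 − 34.95953 = 0.3200505 u
E_B = 0.3200505 × 931.49 = 298.124 MeV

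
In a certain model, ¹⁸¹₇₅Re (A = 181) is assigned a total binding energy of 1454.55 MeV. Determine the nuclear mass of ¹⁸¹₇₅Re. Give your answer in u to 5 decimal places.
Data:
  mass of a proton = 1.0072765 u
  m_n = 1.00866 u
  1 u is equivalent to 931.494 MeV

180.90217 u

Mass defect = 1454.55 MeV / (931.494 MeV/u) = 1.5615237 u
Constituent mass = 75(1.0072765) + 106(1.00866) = 182.4636975 u
Nuclear mass = 182.4636975 − 1.5615237 = 180.9021738 u ≈ 180.90217 u (to 5 decimal places)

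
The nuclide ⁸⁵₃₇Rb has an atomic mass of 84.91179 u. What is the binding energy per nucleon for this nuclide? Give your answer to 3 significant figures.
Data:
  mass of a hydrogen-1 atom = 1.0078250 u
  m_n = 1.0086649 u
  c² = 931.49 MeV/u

8.70 MeV/nucleon

Z = 37, so N = A − Z = 85 − 37 = 48.
Mass of separated nucleons = 37(1.0078250) + 48(1.0086649) = 37.2895250 + 48.4159152 = 85.7054402 u
The mass defect is 85.7054402 − 84.91179 = 0.7936502 u.
E_B = 0.7936502 × 931.49 = 739.277 MeV
BE/A = 739.277 MeV / 85 = 8.697 MeV/nucleon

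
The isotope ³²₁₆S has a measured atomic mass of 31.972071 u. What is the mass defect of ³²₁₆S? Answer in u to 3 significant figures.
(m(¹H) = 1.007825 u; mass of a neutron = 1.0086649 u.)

0.292 u

Z = 16, so N = A − Z = 32 − 16 = 16.
Total constituent mass: 16 × 1.007825 + 16 × 1.0086649 = 32.2638384 u
Δm = 32.2638384 − 31.972071 = 0.2917674 u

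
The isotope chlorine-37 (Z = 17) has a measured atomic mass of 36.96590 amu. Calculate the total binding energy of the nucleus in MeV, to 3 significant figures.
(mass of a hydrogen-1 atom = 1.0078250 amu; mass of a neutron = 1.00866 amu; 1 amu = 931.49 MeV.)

Total constituent mass: 17 × 1.0078250 + 20 × 1.00866 = 37.3062250 amu
Mass defect Δm = 37.3062250 − 36.96590 = 0.3403250 amu
E_B = 0.3403250 × 931.49 = 317.009 MeV

317 MeV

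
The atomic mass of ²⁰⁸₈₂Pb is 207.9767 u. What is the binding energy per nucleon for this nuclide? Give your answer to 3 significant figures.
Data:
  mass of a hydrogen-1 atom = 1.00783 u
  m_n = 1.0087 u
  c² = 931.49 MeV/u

7.89 MeV/nucleon

Mass of separated nucleons = 82(1.00783) + 126(1.0087) = 82.64206 + 127.0962 = 209.73826 u
Mass defect Δm = 209.73826 − 207.9767 = 1.76156 u
Binding energy = Δm·c² = 1.76156 × 931.49 MeV/u = 1640.88 MeV
Dividing by A = 208 gives 7.889 MeV per nucleon.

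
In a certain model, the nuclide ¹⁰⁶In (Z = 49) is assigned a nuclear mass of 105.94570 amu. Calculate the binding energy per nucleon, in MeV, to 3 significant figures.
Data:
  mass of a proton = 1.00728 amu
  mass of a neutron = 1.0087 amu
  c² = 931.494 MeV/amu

Total constituent mass: 49 × 1.00728 + 57 × 1.0087 = 106.85262 amu
The mass defect is 106.85262 − 105.94570 = 0.90692 amu.
Converting to energy: 0.90692 amu × 931.494 MeV/amu = 844.791 MeV
BE/A = 844.791 MeV / 106 = 7.970 MeV/nucleon

7.97 MeV/nucleon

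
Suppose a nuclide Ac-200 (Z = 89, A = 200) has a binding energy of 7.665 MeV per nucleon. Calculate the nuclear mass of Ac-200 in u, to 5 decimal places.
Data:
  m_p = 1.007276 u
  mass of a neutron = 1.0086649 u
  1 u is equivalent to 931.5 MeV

Total binding energy = 200 × 7.665 = 1533.000 MeV
Mass defect = 1533.000 MeV / (931.5 MeV/u) = 1.6457327 u
Constituent mass = 89(1.007276) + 111(1.0086649) = 201.6093679 u
Nuclear mass = 201.6093679 − 1.6457327 = 199.9636352 u ≈ 199.96364 u (to 5 decimal places)

199.96364 u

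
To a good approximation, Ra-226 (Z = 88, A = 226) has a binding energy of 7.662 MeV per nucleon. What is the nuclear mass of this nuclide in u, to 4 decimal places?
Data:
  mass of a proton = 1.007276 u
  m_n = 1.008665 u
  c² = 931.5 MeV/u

Total binding energy = 226 × 7.662 = 1731.612 MeV
Mass defect = 1731.612 MeV / (931.5 MeV/u) = 1.858950 u
Constituent mass = 88(1.007276) + 138(1.008665) = 227.836058 u
Nuclear mass = 227.836058 − 1.858950 = 225.977108 u ≈ 225.9771 u (to 4 decimal places)

225.9771 u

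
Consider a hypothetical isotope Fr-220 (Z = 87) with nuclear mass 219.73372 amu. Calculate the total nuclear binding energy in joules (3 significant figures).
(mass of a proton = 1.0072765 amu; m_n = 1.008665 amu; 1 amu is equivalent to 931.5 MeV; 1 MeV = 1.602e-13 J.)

3.06e-10 J

Σm = 87·m_p + 133·m_n = 87.6330555 + 134.152445 = 221.7855005 amu
Mass defect Δm = 221.7855005 − 219.73372 = 2.0517805 amu
Converting to energy: 2.0517805 amu × 931.5 MeV/amu = 1911.23 MeV
In joules: 1911.23 MeV × 1.602e-13 J/MeV = 3.0618e-10 J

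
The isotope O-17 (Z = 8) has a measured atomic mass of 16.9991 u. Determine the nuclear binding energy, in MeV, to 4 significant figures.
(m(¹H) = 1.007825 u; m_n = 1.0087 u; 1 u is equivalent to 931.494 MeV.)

The nucleus contains 8 protons and 17 − 8 = 9 neutrons.
Total constituent mass: 8 × 1.007825 + 9 × 1.0087 = 17.140900 u
The mass defect is 17.140900 − 16.9991 = 0.141800 u.
E_B = 0.141800 × 931.494 = 132.086 MeV

132.1 MeV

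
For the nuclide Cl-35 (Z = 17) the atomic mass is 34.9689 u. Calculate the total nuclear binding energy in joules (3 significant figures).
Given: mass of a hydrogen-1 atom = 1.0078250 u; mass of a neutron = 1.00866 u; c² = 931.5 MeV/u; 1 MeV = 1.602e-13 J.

4.78e-11 J

With 17 protons and 18 neutrons (A = 35):
Total constituent mass: 17 × 1.0078250 + 18 × 1.00866 = 35.2889050 u
Mass defect Δm = 35.2889050 − 34.9689 = 0.3200050 u
E_B = 0.3200050 × 931.5 = 298.085 MeV
In joules: 298.085 MeV × 1.602e-13 J/MeV = 4.7753e-11 J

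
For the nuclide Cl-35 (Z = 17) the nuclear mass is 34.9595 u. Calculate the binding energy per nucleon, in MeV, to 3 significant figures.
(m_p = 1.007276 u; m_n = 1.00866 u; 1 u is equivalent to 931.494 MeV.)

8.52 MeV/nucleon

Total constituent mass: 17 × 1.007276 + 18 × 1.00866 = 35.279572 u
Δm = 35.279572 − 34.9595 = 0.320072 u
Binding energy = Δm·c² = 0.320072 × 931.494 MeV/u = 298.145 MeV
Per nucleon: 298.145 / 35 = 8.518 MeV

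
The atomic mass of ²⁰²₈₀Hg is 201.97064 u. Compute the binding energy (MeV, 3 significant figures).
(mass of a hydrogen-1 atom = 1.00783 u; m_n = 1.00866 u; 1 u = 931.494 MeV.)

With 80 protons and 122 neutrons (A = 202):
Σm = 80·m(¹H) + 122·m_n = 80.62640 + 123.05652 = 203.68292 u
Δm = 203.68292 − 201.97064 = 1.71228 u
Converting to energy: 1.71228 u × 931.494 MeV/u = 1594.98 MeV

1590 MeV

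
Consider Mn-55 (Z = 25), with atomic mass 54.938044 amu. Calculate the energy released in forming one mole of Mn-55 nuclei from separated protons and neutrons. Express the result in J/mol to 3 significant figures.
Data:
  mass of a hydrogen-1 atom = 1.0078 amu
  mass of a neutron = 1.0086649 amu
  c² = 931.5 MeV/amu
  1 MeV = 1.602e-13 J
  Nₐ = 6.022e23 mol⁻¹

Total constituent mass: 25 × 1.0078 + 30 × 1.0086649 = 55.4549470 amu
Mass defect Δm = 55.4549470 − 54.938044 = 0.5169030 amu
E_B = 0.5169030 × 931.5 = 481.495 MeV
Per nucleus in joules: 481.495 MeV × 1.602e-13 J/MeV = 7.7135e-11 J
Per mole: 7.7135e-11 J × 6.022e23 mol⁻¹ = 4.6451e+13 J/mol

4.65e+13 J/mol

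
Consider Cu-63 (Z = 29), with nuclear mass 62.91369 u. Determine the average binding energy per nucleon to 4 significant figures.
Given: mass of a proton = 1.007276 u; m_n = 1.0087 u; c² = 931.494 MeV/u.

8.770 MeV/nucleon

Mass of separated nucleons = 29(1.007276) + 34(1.0087) = 29.211004 + 34.2958 = 63.506804 u
Δm = 63.506804 − 62.91369 = 0.593114 u
Binding energy = Δm·c² = 0.593114 × 931.494 MeV/u = 552.482 MeV
BE/A = 552.482 MeV / 63 = 8.770 MeV/nucleon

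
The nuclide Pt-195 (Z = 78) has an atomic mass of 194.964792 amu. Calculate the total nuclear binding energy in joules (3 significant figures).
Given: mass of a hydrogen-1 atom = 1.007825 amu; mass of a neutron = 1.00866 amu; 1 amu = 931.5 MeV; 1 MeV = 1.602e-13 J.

2.48e-10 J

The nucleus contains 78 protons and 195 − 78 = 117 neutrons.
Total constituent mass: 78 × 1.007825 + 117 × 1.00866 = 196.623570 amu
Δm = 196.623570 − 194.964792 = 1.658778 amu
Binding energy = Δm·c² = 1.658778 × 931.5 MeV/amu = 1545.15 MeV
In joules: 1545.15 MeV × 1.602e-13 J/MeV = 2.4753e-10 J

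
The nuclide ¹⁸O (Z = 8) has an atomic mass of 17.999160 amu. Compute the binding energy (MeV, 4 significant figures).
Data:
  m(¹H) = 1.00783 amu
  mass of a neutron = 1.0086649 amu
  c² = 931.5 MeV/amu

139.8 MeV

With 8 protons and 10 neutrons (A = 18):
Total constituent mass: 8 × 1.00783 + 10 × 1.0086649 = 18.1492890 amu
Δm = 18.1492890 − 17.999160 = 0.1501290 amu
Converting to energy: 0.1501290 amu × 931.5 MeV/amu = 139.845 MeV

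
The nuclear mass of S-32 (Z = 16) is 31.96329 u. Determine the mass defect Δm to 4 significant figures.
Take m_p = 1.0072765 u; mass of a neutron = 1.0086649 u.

Total constituent mass: 16 × 1.0072765 + 16 × 1.0086649 = 32.2550624 u
Mass defect Δm = 32.2550624 − 31.96329 = 0.2917724 u

0.2918 u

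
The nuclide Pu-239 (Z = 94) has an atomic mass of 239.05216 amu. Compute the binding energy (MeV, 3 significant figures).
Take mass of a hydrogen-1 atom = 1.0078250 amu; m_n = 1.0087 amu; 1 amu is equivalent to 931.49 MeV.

Total constituent mass: 94 × 1.0078250 + 145 × 1.0087 = 240.9970500 amu
Mass defect Δm = 240.9970500 − 239.05216 = 1.9448900 amu
Converting to energy: 1.9448900 amu × 931.49 MeV/amu = 1811.65 MeV

1810 MeV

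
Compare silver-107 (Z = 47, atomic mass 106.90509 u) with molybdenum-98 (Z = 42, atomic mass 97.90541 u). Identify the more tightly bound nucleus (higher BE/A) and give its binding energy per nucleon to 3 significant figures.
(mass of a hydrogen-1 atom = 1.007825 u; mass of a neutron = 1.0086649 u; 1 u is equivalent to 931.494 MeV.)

molybdenum-98; 8.64 MeV/nucleon

silver-107: Σm = 47(1.007825) + 60(1.0086649) = 107.8876690 u; Δm = 0.9825790 u; E_B = 915.27 MeV; E_B/A = 8.554 MeV
molybdenum-98: Σm = 42(1.007825) + 56(1.0086649) = 98.8138844 u; Δm = 0.9084744 u; E_B = 846.24 MeV; E_B/A = 8.635 MeV
molybdenum-98 has the higher binding energy per nucleon, so it is the more tightly bound nucleus.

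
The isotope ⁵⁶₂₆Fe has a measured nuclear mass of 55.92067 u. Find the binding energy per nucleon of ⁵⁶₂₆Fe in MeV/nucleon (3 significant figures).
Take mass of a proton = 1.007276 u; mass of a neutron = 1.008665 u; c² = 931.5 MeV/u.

8.79 MeV/nucleon

The nucleus contains 26 protons and 56 − 26 = 30 neutrons.
Total constituent mass: 26 × 1.007276 + 30 × 1.008665 = 56.449126 u
Mass defect Δm = 56.449126 − 55.92067 = 0.528456 u
E_B = 0.528456 × 931.5 = 492.257 MeV
Dividing by A = 56 gives 8.790 MeV per nucleon.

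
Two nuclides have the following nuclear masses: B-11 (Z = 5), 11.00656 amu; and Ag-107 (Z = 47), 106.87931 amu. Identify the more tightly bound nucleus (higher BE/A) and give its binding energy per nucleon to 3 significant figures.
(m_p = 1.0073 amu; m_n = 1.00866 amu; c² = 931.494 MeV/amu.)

B-11: Σm = 5(1.0073) + 6(1.00866) = 11.08846 amu; Δm = 0.08190 amu; E_B = 76.289 MeV; E_B/A = 6.935 MeV
Ag-107: Σm = 47(1.0073) + 60(1.00866) = 107.86270 amu; Δm = 0.98339 amu; E_B = 916.02 MeV; E_B/A = 8.561 MeV
Ag-107 has the higher binding energy per nucleon, so it is the more tightly bound nucleus.

Ag-107; 8.56 MeV/nucleon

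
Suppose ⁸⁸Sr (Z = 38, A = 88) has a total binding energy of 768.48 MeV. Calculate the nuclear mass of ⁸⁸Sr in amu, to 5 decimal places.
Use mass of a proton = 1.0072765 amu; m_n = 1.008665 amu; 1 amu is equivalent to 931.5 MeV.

Mass defect = 768.48 MeV / (931.5 MeV/amu) = 0.8249919 amu
Constituent mass = 38(1.0072765) + 50(1.008665) = 88.7097570 amu
Nuclear mass = 88.7097570 − 0.8249919 = 87.8847651 amu ≈ 87.88477 amu (to 5 decimal places)

87.88477 amu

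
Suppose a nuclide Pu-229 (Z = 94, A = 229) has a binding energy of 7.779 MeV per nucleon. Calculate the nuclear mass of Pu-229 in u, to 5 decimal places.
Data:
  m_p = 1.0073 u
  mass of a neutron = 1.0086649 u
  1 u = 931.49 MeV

Total binding energy = 229 × 7.779 = 1781.391 MeV
Mass defect = 1781.391 MeV / (931.49 MeV/u) = 1.9124102 u
Constituent mass = 94(1.0073) + 135(1.0086649) = 230.8559615 u
Nuclear mass = 230.8559615 − 1.9124102 = 228.9435513 u ≈ 228.94355 u (to 5 decimal places)

228.94355 u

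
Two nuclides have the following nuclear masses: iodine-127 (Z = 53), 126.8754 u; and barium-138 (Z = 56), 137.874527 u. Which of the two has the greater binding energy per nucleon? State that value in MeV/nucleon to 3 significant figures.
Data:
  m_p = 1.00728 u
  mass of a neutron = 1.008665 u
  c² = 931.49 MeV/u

iodine-127: Σm = 53(1.00728) + 74(1.008665) = 128.027050 u; Δm = 1.151650 u; E_B = 1072.8 MeV; E_B/A = 8.447 MeV
barium-138: Σm = 56(1.00728) + 82(1.008665) = 139.118210 u; Δm = 1.243683 u; E_B = 1158.48 MeV; E_B/A = 8.3948 MeV
iodine-127 has the higher binding energy per nucleon, so it is the more tightly bound nucleus.

iodine-127; 8.45 MeV/nucleon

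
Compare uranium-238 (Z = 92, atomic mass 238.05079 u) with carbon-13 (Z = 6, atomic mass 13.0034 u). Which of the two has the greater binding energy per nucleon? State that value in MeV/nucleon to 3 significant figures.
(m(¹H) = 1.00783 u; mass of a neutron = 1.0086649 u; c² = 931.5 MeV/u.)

uranium-238: Σm = 92(1.00783) + 146(1.0086649) = 239.9854354 u; Δm = 1.9346454 u; E_B = 1802.1 MeV; E_B/A = 7.572 MeV
carbon-13: Σm = 6(1.00783) + 7(1.0086649) = 13.1076343 u; Δm = 0.1042343 u; E_B = 97.094 MeV; E_B/A = 7.469 MeV
uranium-238 has the higher binding energy per nucleon, so it is the more tightly bound nucleus.

uranium-238; 7.57 MeV/nucleon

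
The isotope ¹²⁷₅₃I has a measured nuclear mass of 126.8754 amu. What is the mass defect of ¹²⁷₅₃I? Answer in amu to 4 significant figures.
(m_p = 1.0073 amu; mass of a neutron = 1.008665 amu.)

Total constituent mass: 53 × 1.0073 + 74 × 1.008665 = 128.028110 amu
Mass defect Δm = 128.028110 − 126.8754 = 1.152710 amu

1.153 amu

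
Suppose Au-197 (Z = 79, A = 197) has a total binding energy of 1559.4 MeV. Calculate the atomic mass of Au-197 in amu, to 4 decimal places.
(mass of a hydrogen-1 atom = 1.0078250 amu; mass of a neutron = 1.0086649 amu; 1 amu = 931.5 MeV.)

Mass defect = 1559.4 MeV / (931.5 MeV/amu) = 1.674074 amu
Constituent mass = 79(1.0078250) + 118(1.0086649) = 198.6406332 amu
Atomic mass = 198.6406332 − 1.674074 = 196.9665592 amu ≈ 196.9666 amu (to 4 decimal places)

196.9666 amu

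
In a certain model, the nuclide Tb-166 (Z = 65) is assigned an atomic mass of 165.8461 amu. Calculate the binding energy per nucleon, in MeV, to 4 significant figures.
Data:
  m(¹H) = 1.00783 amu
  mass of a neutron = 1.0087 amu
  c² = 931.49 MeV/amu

8.650 MeV/nucleon

Z = 65, so N = A − Z = 166 − 65 = 101.
Mass of separated nucleons = 65(1.00783) + 101(1.0087) = 65.50895 + 101.8787 = 167.38765 amu
The mass defect is 167.38765 − 165.8461 = 1.54155 amu.
Binding energy = Δm·c² = 1.54155 × 931.49 MeV/amu = 1435.94 MeV
BE/A = 1435.94 MeV / 166 = 8.650 MeV/nucleon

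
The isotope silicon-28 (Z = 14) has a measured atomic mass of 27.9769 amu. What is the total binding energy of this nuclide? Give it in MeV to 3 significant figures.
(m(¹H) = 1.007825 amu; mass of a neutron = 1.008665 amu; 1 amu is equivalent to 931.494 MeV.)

237 MeV

Σm = 14·m(¹H) + 14·m_n = 14.109550 + 14.121310 = 28.230860 amu
Mass defect Δm = 28.230860 − 27.9769 = 0.253960 amu
E_B = 0.253960 × 931.494 = 236.562 MeV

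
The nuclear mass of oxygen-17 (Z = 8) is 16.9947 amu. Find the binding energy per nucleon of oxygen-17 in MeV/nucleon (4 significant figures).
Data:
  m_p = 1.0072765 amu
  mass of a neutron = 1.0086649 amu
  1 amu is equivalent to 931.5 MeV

Z = 8, so N = A − Z = 17 − 8 = 9.
Mass of separated nucleons = 8(1.0072765) + 9(1.0086649) = 8.0582120 + 9.0779841 = 17.1361961 amu
The mass defect is 17.1361961 − 16.9947 = 0.1414961 amu.
E_B = 0.1414961 × 931.5 = 131.804 MeV
BE/A = 131.804 MeV / 17 = 7.753 MeV/nucleon

7.753 MeV/nucleon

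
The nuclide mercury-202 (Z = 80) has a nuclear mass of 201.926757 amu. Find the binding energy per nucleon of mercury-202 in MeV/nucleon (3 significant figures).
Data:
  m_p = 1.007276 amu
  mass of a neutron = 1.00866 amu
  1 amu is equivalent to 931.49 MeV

With 80 protons and 122 neutrons (A = 202):
Total constituent mass: 80 × 1.007276 + 122 × 1.00866 = 203.638600 amu
Mass defect Δm = 203.638600 − 201.926757 = 1.711843 amu
E_B = 1.711843 × 931.49 = 1594.56 MeV
Per nucleon: 1594.56 / 202 = 7.894 MeV

7.89 MeV/nucleon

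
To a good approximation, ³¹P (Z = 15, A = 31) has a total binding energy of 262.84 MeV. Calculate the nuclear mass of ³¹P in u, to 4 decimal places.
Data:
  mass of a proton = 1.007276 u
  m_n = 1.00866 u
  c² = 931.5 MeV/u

30.9655 u

Mass defect = 262.84 MeV / (931.5 MeV/u) = 0.282169 u
Constituent mass = 15(1.007276) + 16(1.00866) = 31.247700 u
Nuclear mass = 31.247700 − 0.282169 = 30.965531 u ≈ 30.9655 u (to 4 decimal places)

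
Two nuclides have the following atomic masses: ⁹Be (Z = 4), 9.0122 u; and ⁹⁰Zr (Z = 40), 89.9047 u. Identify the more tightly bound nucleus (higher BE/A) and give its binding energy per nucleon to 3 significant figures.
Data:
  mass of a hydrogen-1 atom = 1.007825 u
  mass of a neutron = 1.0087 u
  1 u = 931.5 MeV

⁹⁰Zr; 8.73 MeV/nucleon

⁹Be: Σm = 4(1.007825) + 5(1.0087) = 9.074800 u; Δm = 0.062600 u; E_B = 58.312 MeV; E_B/A = 6.479 MeV
⁹⁰Zr: Σm = 40(1.007825) + 50(1.0087) = 90.748000 u; Δm = 0.843300 u; E_B = 785.53 MeV; E_B/A = 8.728 MeV
⁹⁰Zr has the higher binding energy per nucleon, so it is the more tightly bound nucleus.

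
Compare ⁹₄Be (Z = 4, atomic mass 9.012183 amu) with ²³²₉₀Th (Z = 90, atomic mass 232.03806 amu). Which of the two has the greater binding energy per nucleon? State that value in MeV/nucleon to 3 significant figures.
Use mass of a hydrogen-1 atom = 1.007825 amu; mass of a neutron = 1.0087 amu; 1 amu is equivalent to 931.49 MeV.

²³²₉₀Th; 7.63 MeV/nucleon

⁹₄Be: Σm = 4(1.007825) + 5(1.0087) = 9.074800 amu; Δm = 0.062617 amu; E_B = 58.327 MeV; E_B/A = 6.481 MeV
²³²₉₀Th: Σm = 90(1.007825) + 142(1.0087) = 233.939650 amu; Δm = 1.901590 amu; E_B = 1771.312 MeV; E_B/A = 7.63497 MeV
²³²₉₀Th has the higher binding energy per nucleon, so it is the more tightly bound nucleus.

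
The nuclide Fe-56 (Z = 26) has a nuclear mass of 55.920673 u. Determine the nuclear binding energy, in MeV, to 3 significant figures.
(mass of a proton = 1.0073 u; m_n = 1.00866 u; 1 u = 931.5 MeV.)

493 MeV

Z = 26, so N = A − Z = 56 − 26 = 30.
Σm = 26·m_p + 30·m_n = 26.1898 + 30.25980 = 56.44960 u
Mass defect Δm = 56.44960 − 55.920673 = 0.528927 u
Binding energy = Δm·c² = 0.528927 × 931.5 MeV/u = 492.696 MeV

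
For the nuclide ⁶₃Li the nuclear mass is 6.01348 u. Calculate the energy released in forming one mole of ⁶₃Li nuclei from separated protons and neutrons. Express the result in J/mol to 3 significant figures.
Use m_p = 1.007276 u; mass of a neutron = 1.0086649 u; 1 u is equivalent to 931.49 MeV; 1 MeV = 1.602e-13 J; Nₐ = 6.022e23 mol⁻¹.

3.09e+12 J/mol

Mass of separated nucleons = 3(1.007276) + 3(1.0086649) = 3.021828 + 3.0259947 = 6.0478227 u
Δm = 6.0478227 − 6.01348 = 0.0343427 u
Converting to energy: 0.0343427 u × 931.49 MeV/u = 31.9899 MeV
Per nucleus in joules: 31.9899 MeV × 1.602e-13 J/MeV = 5.1248e-12 J
Per mole: 5.1248e-12 J × 6.022e23 mol⁻¹ = 3.0862e+12 J/mol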